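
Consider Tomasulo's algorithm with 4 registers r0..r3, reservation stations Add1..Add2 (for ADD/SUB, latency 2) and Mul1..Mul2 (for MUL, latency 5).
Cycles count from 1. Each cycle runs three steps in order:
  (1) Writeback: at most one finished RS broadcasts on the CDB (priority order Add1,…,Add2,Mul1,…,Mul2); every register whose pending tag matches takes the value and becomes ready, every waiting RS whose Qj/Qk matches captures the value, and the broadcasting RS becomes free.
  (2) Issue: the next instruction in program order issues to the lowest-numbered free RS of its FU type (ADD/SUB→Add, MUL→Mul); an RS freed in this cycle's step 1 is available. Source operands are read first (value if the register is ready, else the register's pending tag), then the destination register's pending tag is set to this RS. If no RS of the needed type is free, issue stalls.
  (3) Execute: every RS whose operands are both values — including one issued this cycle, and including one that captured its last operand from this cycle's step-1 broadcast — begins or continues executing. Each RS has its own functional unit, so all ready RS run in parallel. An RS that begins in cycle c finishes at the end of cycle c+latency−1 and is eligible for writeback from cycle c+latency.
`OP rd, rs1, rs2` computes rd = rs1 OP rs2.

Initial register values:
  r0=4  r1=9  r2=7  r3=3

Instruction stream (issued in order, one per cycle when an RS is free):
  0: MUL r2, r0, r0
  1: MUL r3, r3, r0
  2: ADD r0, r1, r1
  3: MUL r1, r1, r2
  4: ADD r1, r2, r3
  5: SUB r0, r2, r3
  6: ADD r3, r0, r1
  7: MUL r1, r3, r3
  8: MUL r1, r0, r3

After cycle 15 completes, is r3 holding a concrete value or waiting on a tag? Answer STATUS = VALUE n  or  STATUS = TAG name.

STATUS = VALUE 32

cycle 1: issue MUL r2<-Mul1 // r0:4,r1:9,r2:Mul1,r3:3
cycle 2: issue MUL r3<-Mul2 // r0:4,r1:9,r2:Mul1,r3:Mul2
cycle 3: issue ADD r0<-Add1 // r0:Add1,r1:9,r2:Mul1,r3:Mul2
cycle 4: stall // r0:Add1,r1:9,r2:Mul1,r3:Mul2
cycle 5: CDB Add1=18; stall // r0:18,r1:9,r2:Mul1,r3:Mul2
cycle 6: CDB Mul1=16; issue MUL r1<-Mul1 // r0:18,r1:Mul1,r2:16,r3:Mul2
cycle 7: CDB Mul2=12; issue ADD r1<-Add1 // r0:18,r1:Add1,r2:16,r3:12
cycle 8: issue SUB r0<-Add2 // r0:Add2,r1:Add1,r2:16,r3:12
cycle 9: CDB Add1=28; issue ADD r3<-Add1 // r0:Add2,r1:28,r2:16,r3:Add1
cycle 10: CDB Add2=4; issue MUL r1<-Mul2 // r0:4,r1:Mul2,r2:16,r3:Add1
cycle 11: CDB Mul1=144; issue MUL r1<-Mul1 // r0:4,r1:Mul1,r2:16,r3:Add1
cycle 12: CDB Add1=32 // r0:4,r1:Mul1,r2:16,r3:32
cycle 13: - // r0:4,r1:Mul1,r2:16,r3:32
cycle 14: - // r0:4,r1:Mul1,r2:16,r3:32
cycle 15: - // r0:4,r1:Mul1,r2:16,r3:32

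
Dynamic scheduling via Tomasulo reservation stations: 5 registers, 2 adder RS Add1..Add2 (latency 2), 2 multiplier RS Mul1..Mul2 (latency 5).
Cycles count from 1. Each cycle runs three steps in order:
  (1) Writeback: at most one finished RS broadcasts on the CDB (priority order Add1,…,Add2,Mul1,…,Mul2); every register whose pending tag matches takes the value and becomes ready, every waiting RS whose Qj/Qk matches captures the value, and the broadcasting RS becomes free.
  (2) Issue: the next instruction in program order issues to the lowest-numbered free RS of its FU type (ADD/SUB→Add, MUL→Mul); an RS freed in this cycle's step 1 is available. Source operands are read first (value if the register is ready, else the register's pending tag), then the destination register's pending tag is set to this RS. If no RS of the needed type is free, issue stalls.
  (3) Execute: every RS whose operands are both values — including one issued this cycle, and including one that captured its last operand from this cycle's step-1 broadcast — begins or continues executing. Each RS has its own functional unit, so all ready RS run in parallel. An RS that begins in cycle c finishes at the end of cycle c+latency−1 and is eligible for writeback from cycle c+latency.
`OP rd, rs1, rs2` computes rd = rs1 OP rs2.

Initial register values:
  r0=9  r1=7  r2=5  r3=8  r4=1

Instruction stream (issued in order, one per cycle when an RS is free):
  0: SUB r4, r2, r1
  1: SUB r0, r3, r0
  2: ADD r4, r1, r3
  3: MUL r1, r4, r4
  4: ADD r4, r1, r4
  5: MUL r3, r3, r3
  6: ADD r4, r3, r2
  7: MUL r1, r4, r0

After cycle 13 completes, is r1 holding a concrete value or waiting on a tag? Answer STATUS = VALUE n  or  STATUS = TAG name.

STATUS = TAG Mul1

  c1: issue SUB r4<-Add1  regs: r0:9,r1:7,r2:5,r3:8,r4:Add1
  c2: issue SUB r0<-Add2  regs: r0:Add2,r1:7,r2:5,r3:8,r4:Add1
  c3: CDB Add1=-2; issue ADD r4<-Add1  regs: r0:Add2,r1:7,r2:5,r3:8,r4:Add1
  c4: CDB Add2=-1; issue MUL r1<-Mul1  regs: r0:-1,r1:Mul1,r2:5,r3:8,r4:Add1
  c5: CDB Add1=15; issue ADD r4<-Add1  regs: r0:-1,r1:Mul1,r2:5,r3:8,r4:Add1
  c6: issue MUL r3<-Mul2  regs: r0:-1,r1:Mul1,r2:5,r3:Mul2,r4:Add1
  c7: issue ADD r4<-Add2  regs: r0:-1,r1:Mul1,r2:5,r3:Mul2,r4:Add2
  c8: stall  regs: r0:-1,r1:Mul1,r2:5,r3:Mul2,r4:Add2
  c9: stall  regs: r0:-1,r1:Mul1,r2:5,r3:Mul2,r4:Add2
  c10: CDB Mul1=225; issue MUL r1<-Mul1  regs: r0:-1,r1:Mul1,r2:5,r3:Mul2,r4:Add2
  c11: CDB Mul2=64  regs: r0:-1,r1:Mul1,r2:5,r3:64,r4:Add2
  c12: CDB Add1=240  regs: r0:-1,r1:Mul1,r2:5,r3:64,r4:Add2
  c13: CDB Add2=69  regs: r0:-1,r1:Mul1,r2:5,r3:64,r4:69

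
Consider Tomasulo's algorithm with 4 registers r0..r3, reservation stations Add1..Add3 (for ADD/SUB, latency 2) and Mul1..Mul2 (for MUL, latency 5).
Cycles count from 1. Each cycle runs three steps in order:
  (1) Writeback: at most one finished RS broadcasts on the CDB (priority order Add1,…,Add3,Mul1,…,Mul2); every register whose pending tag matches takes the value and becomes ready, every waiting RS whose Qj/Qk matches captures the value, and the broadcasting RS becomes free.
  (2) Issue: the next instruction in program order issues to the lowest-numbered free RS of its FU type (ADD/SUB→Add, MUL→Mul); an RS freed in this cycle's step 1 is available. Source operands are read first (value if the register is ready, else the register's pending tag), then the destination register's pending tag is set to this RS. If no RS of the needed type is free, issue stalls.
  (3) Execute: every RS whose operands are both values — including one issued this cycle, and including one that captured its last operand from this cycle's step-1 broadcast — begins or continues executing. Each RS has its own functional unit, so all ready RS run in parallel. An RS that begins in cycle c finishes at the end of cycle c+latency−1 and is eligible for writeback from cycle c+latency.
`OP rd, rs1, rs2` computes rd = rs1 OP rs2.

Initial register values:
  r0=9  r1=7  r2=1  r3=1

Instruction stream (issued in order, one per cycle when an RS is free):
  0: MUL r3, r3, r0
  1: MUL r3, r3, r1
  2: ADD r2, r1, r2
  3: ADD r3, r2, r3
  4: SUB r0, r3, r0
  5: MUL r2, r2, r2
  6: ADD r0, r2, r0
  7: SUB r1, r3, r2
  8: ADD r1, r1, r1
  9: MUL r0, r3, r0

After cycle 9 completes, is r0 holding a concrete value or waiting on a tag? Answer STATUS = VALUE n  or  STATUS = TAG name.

  c1: issue MUL r3<-Mul1  regs: r0:9,r1:7,r2:1,r3:Mul1
  c2: issue MUL r3<-Mul2  regs: r0:9,r1:7,r2:1,r3:Mul2
  c3: issue ADD r2<-Add1  regs: r0:9,r1:7,r2:Add1,r3:Mul2
  c4: issue ADD r3<-Add2  regs: r0:9,r1:7,r2:Add1,r3:Add2
  c5: CDB Add1=8; issue SUB r0<-Add1  regs: r0:Add1,r1:7,r2:8,r3:Add2
  c6: CDB Mul1=9; issue MUL r2<-Mul1  regs: r0:Add1,r1:7,r2:Mul1,r3:Add2
  c7: issue ADD r0<-Add3  regs: r0:Add3,r1:7,r2:Mul1,r3:Add2
  c8: stall  regs: r0:Add3,r1:7,r2:Mul1,r3:Add2
  c9: stall  regs: r0:Add3,r1:7,r2:Mul1,r3:Add2

STATUS = TAG Add3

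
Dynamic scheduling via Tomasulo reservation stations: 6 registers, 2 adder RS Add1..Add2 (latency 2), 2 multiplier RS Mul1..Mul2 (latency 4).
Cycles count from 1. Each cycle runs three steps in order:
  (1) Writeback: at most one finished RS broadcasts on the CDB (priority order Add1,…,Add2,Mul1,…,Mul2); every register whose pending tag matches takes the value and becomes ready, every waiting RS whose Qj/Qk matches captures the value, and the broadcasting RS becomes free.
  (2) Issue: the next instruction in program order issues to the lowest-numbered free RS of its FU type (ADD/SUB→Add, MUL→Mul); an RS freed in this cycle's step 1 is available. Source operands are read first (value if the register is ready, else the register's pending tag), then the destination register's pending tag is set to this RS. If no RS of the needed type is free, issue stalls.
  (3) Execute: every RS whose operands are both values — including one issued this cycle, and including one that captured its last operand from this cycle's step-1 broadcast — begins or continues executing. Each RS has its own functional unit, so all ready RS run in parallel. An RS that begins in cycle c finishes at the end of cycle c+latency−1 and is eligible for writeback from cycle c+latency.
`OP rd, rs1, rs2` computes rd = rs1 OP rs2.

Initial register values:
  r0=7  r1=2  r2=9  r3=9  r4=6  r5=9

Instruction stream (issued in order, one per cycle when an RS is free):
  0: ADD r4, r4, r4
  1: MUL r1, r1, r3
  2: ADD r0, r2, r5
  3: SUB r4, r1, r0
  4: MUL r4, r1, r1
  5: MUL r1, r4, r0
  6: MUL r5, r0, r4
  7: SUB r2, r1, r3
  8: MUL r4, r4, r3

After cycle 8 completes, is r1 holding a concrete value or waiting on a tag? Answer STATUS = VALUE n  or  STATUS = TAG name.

cycle 1: issue ADD r4<-Add1 // r0:7,r1:2,r2:9,r3:9,r4:Add1,r5:9
cycle 2: issue MUL r1<-Mul1 // r0:7,r1:Mul1,r2:9,r3:9,r4:Add1,r5:9
cycle 3: CDB Add1=12; issue ADD r0<-Add1 // r0:Add1,r1:Mul1,r2:9,r3:9,r4:12,r5:9
cycle 4: issue SUB r4<-Add2 // r0:Add1,r1:Mul1,r2:9,r3:9,r4:Add2,r5:9
cycle 5: CDB Add1=18; issue MUL r4<-Mul2 // r0:18,r1:Mul1,r2:9,r3:9,r4:Mul2,r5:9
cycle 6: CDB Mul1=18; issue MUL r1<-Mul1 // r0:18,r1:Mul1,r2:9,r3:9,r4:Mul2,r5:9
cycle 7: stall // r0:18,r1:Mul1,r2:9,r3:9,r4:Mul2,r5:9
cycle 8: CDB Add2=0; stall // r0:18,r1:Mul1,r2:9,r3:9,r4:Mul2,r5:9

STATUS = TAG Mul1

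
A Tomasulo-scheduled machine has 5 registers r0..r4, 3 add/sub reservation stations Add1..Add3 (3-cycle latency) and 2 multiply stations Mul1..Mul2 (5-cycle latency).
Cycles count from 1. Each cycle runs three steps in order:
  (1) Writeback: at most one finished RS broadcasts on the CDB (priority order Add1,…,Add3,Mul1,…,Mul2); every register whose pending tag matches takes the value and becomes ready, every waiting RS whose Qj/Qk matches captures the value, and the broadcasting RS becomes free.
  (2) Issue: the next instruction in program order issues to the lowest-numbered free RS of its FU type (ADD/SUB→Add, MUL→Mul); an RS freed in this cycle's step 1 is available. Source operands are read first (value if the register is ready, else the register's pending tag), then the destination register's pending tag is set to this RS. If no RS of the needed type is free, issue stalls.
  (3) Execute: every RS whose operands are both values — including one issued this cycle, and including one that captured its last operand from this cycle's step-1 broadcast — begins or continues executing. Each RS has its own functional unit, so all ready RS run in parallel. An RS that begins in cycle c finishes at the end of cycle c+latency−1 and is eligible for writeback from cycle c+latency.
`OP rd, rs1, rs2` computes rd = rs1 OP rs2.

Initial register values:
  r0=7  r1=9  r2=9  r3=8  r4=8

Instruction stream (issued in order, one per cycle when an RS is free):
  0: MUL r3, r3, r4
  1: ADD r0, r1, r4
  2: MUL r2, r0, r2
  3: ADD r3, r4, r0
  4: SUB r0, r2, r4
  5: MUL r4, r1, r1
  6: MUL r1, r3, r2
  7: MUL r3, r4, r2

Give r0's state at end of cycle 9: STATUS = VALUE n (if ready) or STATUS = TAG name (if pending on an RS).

STATUS = TAG Add1

cycle 1: issue MUL r3<-Mul1 // r0:7,r1:9,r2:9,r3:Mul1,r4:8
cycle 2: issue ADD r0<-Add1 // r0:Add1,r1:9,r2:9,r3:Mul1,r4:8
cycle 3: issue MUL r2<-Mul2 // r0:Add1,r1:9,r2:Mul2,r3:Mul1,r4:8
cycle 4: issue ADD r3<-Add2 // r0:Add1,r1:9,r2:Mul2,r3:Add2,r4:8
cycle 5: CDB Add1=17; issue SUB r0<-Add1 // r0:Add1,r1:9,r2:Mul2,r3:Add2,r4:8
cycle 6: CDB Mul1=64; issue MUL r4<-Mul1 // r0:Add1,r1:9,r2:Mul2,r3:Add2,r4:Mul1
cycle 7: stall // r0:Add1,r1:9,r2:Mul2,r3:Add2,r4:Mul1
cycle 8: CDB Add2=25; stall // r0:Add1,r1:9,r2:Mul2,r3:25,r4:Mul1
cycle 9: stall // r0:Add1,r1:9,r2:Mul2,r3:25,r4:Mul1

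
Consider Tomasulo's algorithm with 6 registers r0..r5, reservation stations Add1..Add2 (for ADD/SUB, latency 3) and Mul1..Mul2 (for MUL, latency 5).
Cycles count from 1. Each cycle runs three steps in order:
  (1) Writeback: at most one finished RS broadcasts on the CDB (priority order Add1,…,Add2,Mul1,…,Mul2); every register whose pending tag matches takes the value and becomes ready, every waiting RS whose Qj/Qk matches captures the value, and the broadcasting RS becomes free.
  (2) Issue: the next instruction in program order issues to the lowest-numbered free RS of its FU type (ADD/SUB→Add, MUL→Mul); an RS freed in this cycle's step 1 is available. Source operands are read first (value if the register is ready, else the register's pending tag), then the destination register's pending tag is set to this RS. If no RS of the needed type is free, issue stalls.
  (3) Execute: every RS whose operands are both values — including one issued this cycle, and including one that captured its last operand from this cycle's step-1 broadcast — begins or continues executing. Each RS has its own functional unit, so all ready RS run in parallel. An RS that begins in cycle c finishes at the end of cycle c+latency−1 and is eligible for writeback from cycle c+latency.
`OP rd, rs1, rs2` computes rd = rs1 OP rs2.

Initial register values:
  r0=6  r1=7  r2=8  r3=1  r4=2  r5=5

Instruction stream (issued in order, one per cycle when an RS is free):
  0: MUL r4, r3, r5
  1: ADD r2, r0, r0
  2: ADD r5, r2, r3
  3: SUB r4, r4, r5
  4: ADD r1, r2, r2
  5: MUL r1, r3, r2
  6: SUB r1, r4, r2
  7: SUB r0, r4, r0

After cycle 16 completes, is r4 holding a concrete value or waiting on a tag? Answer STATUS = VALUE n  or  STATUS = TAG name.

STATUS = VALUE -8

  c1: issue MUL r4<-Mul1  regs: r0:6,r1:7,r2:8,r3:1,r4:Mul1,r5:5
  c2: issue ADD r2<-Add1  regs: r0:6,r1:7,r2:Add1,r3:1,r4:Mul1,r5:5
  c3: issue ADD r5<-Add2  regs: r0:6,r1:7,r2:Add1,r3:1,r4:Mul1,r5:Add2
  c4: stall  regs: r0:6,r1:7,r2:Add1,r3:1,r4:Mul1,r5:Add2
  c5: CDB Add1=12; issue SUB r4<-Add1  regs: r0:6,r1:7,r2:12,r3:1,r4:Add1,r5:Add2
  c6: CDB Mul1=5; stall  regs: r0:6,r1:7,r2:12,r3:1,r4:Add1,r5:Add2
  c7: stall  regs: r0:6,r1:7,r2:12,r3:1,r4:Add1,r5:Add2
  c8: CDB Add2=13; issue ADD r1<-Add2  regs: r0:6,r1:Add2,r2:12,r3:1,r4:Add1,r5:13
  c9: issue MUL r1<-Mul1  regs: r0:6,r1:Mul1,r2:12,r3:1,r4:Add1,r5:13
  c10: stall  regs: r0:6,r1:Mul1,r2:12,r3:1,r4:Add1,r5:13
  c11: CDB Add1=-8; issue SUB r1<-Add1  regs: r0:6,r1:Add1,r2:12,r3:1,r4:-8,r5:13
  c12: CDB Add2=24; issue SUB r0<-Add2  regs: r0:Add2,r1:Add1,r2:12,r3:1,r4:-8,r5:13
  c13: -  regs: r0:Add2,r1:Add1,r2:12,r3:1,r4:-8,r5:13
  c14: CDB Add1=-20  regs: r0:Add2,r1:-20,r2:12,r3:1,r4:-8,r5:13
  c15: CDB Add2=-14  regs: r0:-14,r1:-20,r2:12,r3:1,r4:-8,r5:13
  c16: CDB Mul1=12  regs: r0:-14,r1:-20,r2:12,r3:1,r4:-8,r5:13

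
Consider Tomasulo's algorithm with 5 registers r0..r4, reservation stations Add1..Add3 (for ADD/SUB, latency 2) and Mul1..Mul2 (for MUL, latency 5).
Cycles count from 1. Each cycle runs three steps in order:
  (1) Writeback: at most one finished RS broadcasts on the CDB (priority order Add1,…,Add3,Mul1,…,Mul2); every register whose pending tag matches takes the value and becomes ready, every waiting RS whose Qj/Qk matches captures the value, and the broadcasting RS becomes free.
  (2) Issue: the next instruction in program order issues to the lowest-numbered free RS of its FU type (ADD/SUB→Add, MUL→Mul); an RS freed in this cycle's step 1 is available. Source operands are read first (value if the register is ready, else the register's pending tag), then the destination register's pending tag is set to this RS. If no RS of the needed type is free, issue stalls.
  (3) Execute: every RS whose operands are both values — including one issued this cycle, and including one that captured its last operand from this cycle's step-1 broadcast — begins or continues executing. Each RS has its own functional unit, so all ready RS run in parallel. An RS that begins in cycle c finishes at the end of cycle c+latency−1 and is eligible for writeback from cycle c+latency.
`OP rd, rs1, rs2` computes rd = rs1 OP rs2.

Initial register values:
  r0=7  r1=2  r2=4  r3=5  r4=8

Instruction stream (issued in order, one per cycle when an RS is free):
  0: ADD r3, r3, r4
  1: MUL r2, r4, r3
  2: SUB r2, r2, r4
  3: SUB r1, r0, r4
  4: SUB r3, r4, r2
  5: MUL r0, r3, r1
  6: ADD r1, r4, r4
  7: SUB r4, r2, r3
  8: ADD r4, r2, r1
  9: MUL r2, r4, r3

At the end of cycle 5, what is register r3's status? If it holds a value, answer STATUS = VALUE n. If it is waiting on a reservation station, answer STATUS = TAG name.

c1: issue ADD r3<-Add1 | r0:7,r1:2,r2:4,r3:Add1,r4:8
c2: issue MUL r2<-Mul1 | r0:7,r1:2,r2:Mul1,r3:Add1,r4:8
c3: CDB Add1=13; issue SUB r2<-Add1 | r0:7,r1:2,r2:Add1,r3:13,r4:8
c4: issue SUB r1<-Add2 | r0:7,r1:Add2,r2:Add1,r3:13,r4:8
c5: issue SUB r3<-Add3 | r0:7,r1:Add2,r2:Add1,r3:Add3,r4:8

STATUS = TAG Add3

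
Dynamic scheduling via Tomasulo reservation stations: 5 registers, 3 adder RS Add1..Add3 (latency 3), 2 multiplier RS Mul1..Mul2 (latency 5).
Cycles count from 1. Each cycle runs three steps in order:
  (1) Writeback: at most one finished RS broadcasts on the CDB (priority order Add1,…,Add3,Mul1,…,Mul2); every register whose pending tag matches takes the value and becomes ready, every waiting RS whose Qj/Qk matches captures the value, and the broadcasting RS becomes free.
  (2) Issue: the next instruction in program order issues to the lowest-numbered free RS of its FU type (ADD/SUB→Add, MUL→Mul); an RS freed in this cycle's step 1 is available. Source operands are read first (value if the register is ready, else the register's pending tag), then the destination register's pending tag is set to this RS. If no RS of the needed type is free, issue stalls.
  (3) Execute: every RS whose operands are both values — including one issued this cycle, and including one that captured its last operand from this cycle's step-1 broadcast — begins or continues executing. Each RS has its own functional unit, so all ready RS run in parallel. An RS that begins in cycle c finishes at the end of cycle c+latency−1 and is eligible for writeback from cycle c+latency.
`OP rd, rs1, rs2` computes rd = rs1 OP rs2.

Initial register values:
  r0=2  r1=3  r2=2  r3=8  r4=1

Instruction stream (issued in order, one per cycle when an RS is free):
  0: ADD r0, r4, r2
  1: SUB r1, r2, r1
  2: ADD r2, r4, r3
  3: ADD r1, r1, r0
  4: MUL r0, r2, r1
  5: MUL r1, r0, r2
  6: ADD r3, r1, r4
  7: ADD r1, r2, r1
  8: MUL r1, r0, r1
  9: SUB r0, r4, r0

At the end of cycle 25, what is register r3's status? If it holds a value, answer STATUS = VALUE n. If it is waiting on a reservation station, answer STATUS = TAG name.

STATUS = VALUE 163

cycle 1: issue ADD r0<-Add1 // r0:Add1,r1:3,r2:2,r3:8,r4:1
cycle 2: issue SUB r1<-Add2 // r0:Add1,r1:Add2,r2:2,r3:8,r4:1
cycle 3: issue ADD r2<-Add3 // r0:Add1,r1:Add2,r2:Add3,r3:8,r4:1
cycle 4: CDB Add1=3; issue ADD r1<-Add1 // r0:3,r1:Add1,r2:Add3,r3:8,r4:1
cycle 5: CDB Add2=-1; issue MUL r0<-Mul1 // r0:Mul1,r1:Add1,r2:Add3,r3:8,r4:1
cycle 6: CDB Add3=9; issue MUL r1<-Mul2 // r0:Mul1,r1:Mul2,r2:9,r3:8,r4:1
cycle 7: issue ADD r3<-Add2 // r0:Mul1,r1:Mul2,r2:9,r3:Add2,r4:1
cycle 8: CDB Add1=2; issue ADD r1<-Add1 // r0:Mul1,r1:Add1,r2:9,r3:Add2,r4:1
cycle 9: stall // r0:Mul1,r1:Add1,r2:9,r3:Add2,r4:1
cycle 10: stall // r0:Mul1,r1:Add1,r2:9,r3:Add2,r4:1
cycle 11: stall // r0:Mul1,r1:Add1,r2:9,r3:Add2,r4:1
cycle 12: stall // r0:Mul1,r1:Add1,r2:9,r3:Add2,r4:1
cycle 13: CDB Mul1=18; issue MUL r1<-Mul1 // r0:18,r1:Mul1,r2:9,r3:Add2,r4:1
cycle 14: issue SUB r0<-Add3 // r0:Add3,r1:Mul1,r2:9,r3:Add2,r4:1
cycle 15: - // r0:Add3,r1:Mul1,r2:9,r3:Add2,r4:1
cycle 16: - // r0:Add3,r1:Mul1,r2:9,r3:Add2,r4:1
cycle 17: CDB Add3=-17 // r0:-17,r1:Mul1,r2:9,r3:Add2,r4:1
cycle 18: CDB Mul2=162 // r0:-17,r1:Mul1,r2:9,r3:Add2,r4:1
cycle 19: - // r0:-17,r1:Mul1,r2:9,r3:Add2,r4:1
cycle 20: - // r0:-17,r1:Mul1,r2:9,r3:Add2,r4:1
cycle 21: CDB Add1=171 // r0:-17,r1:Mul1,r2:9,r3:Add2,r4:1
cycle 22: CDB Add2=163 // r0:-17,r1:Mul1,r2:9,r3:163,r4:1
cycle 23: - // r0:-17,r1:Mul1,r2:9,r3:163,r4:1
cycle 24: - // r0:-17,r1:Mul1,r2:9,r3:163,r4:1
cycle 25: - // r0:-17,r1:Mul1,r2:9,r3:163,r4:1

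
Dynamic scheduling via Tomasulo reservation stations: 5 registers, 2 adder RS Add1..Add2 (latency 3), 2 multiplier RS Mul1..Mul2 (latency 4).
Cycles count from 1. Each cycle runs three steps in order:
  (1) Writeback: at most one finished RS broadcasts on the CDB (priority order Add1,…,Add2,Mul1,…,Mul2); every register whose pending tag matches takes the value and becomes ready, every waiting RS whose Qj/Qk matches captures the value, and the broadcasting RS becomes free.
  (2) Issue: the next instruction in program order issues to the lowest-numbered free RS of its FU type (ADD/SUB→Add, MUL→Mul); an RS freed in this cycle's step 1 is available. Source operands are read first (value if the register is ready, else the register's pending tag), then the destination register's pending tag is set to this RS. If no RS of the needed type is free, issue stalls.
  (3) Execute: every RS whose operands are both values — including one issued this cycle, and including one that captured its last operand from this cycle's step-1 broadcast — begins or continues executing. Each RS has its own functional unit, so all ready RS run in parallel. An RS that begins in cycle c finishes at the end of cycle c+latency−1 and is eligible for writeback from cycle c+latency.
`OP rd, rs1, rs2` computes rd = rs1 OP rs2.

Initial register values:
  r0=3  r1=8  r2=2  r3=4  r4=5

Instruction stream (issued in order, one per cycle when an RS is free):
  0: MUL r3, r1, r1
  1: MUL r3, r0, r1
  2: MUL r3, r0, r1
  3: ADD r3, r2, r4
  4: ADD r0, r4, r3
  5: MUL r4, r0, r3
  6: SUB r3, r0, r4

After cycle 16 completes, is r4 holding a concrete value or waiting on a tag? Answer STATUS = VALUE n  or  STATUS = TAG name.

STATUS = VALUE 84

  c1: issue MUL r3<-Mul1  regs: r0:3,r1:8,r2:2,r3:Mul1,r4:5
  c2: issue MUL r3<-Mul2  regs: r0:3,r1:8,r2:2,r3:Mul2,r4:5
  c3: stall  regs: r0:3,r1:8,r2:2,r3:Mul2,r4:5
  c4: stall  regs: r0:3,r1:8,r2:2,r3:Mul2,r4:5
  c5: CDB Mul1=64; issue MUL r3<-Mul1  regs: r0:3,r1:8,r2:2,r3:Mul1,r4:5
  c6: CDB Mul2=24; issue ADD r3<-Add1  regs: r0:3,r1:8,r2:2,r3:Add1,r4:5
  c7: issue ADD r0<-Add2  regs: r0:Add2,r1:8,r2:2,r3:Add1,r4:5
  c8: issue MUL r4<-Mul2  regs: r0:Add2,r1:8,r2:2,r3:Add1,r4:Mul2
  c9: CDB Add1=7; issue SUB r3<-Add1  regs: r0:Add2,r1:8,r2:2,r3:Add1,r4:Mul2
  c10: CDB Mul1=24  regs: r0:Add2,r1:8,r2:2,r3:Add1,r4:Mul2
  c11: -  regs: r0:Add2,r1:8,r2:2,r3:Add1,r4:Mul2
  c12: CDB Add2=12  regs: r0:12,r1:8,r2:2,r3:Add1,r4:Mul2
  c13: -  regs: r0:12,r1:8,r2:2,r3:Add1,r4:Mul2
  c14: -  regs: r0:12,r1:8,r2:2,r3:Add1,r4:Mul2
  c15: -  regs: r0:12,r1:8,r2:2,r3:Add1,r4:Mul2
  c16: CDB Mul2=84  regs: r0:12,r1:8,r2:2,r3:Add1,r4:84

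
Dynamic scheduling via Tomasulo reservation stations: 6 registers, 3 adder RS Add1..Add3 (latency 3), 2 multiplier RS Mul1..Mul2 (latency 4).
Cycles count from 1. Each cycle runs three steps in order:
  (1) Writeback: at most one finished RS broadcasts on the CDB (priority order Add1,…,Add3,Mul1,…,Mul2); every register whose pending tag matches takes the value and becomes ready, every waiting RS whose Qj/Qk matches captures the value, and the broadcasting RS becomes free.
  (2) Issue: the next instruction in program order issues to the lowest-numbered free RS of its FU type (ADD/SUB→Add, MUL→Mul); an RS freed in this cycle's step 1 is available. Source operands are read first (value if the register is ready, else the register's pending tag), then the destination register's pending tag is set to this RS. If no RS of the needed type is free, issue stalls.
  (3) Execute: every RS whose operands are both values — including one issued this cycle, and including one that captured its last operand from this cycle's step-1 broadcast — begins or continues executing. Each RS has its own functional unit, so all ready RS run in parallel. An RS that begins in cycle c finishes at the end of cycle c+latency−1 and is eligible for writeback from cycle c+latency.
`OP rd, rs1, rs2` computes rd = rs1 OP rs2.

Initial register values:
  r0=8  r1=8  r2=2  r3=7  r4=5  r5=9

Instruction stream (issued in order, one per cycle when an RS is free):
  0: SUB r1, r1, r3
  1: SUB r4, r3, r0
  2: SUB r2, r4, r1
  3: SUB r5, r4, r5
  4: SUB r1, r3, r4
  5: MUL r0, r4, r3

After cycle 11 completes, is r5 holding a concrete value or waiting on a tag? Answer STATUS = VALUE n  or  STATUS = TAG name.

  c1: issue SUB r1<-Add1  regs: r0:8,r1:Add1,r2:2,r3:7,r4:5,r5:9
  c2: issue SUB r4<-Add2  regs: r0:8,r1:Add1,r2:2,r3:7,r4:Add2,r5:9
  c3: issue SUB r2<-Add3  regs: r0:8,r1:Add1,r2:Add3,r3:7,r4:Add2,r5:9
  c4: CDB Add1=1; issue SUB r5<-Add1  regs: r0:8,r1:1,r2:Add3,r3:7,r4:Add2,r5:Add1
  c5: CDB Add2=-1; issue SUB r1<-Add2  regs: r0:8,r1:Add2,r2:Add3,r3:7,r4:-1,r5:Add1
  c6: issue MUL r0<-Mul1  regs: r0:Mul1,r1:Add2,r2:Add3,r3:7,r4:-1,r5:Add1
  c7: -  regs: r0:Mul1,r1:Add2,r2:Add3,r3:7,r4:-1,r5:Add1
  c8: CDB Add1=-10  regs: r0:Mul1,r1:Add2,r2:Add3,r3:7,r4:-1,r5:-10
  c9: CDB Add2=8  regs: r0:Mul1,r1:8,r2:Add3,r3:7,r4:-1,r5:-10
  c10: CDB Add3=-2  regs: r0:Mul1,r1:8,r2:-2,r3:7,r4:-1,r5:-10
  c11: CDB Mul1=-7  regs: r0:-7,r1:8,r2:-2,r3:7,r4:-1,r5:-10

STATUS = VALUE -10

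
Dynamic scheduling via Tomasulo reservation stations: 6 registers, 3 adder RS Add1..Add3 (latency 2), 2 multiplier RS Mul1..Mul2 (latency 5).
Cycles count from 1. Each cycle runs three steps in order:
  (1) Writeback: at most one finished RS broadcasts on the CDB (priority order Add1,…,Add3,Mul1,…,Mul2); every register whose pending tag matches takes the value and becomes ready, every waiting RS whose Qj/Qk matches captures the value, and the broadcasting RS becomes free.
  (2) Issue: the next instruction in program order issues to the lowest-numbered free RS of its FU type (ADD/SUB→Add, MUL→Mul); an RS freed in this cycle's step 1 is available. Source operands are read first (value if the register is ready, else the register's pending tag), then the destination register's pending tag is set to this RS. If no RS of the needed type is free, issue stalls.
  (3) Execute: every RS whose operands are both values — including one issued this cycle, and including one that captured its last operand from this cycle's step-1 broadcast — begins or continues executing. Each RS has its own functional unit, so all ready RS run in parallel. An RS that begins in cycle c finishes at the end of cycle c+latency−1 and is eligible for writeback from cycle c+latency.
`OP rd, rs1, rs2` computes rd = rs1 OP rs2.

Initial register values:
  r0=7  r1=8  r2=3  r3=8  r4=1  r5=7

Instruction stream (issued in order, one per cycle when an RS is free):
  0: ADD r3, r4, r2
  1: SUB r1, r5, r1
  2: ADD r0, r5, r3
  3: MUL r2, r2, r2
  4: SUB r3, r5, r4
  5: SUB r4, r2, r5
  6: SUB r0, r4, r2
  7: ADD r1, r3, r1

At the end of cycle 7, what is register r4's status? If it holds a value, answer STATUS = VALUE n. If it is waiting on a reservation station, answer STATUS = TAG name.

STATUS = TAG Add2

c1: issue ADD r3<-Add1 | r0:7,r1:8,r2:3,r3:Add1,r4:1,r5:7
c2: issue SUB r1<-Add2 | r0:7,r1:Add2,r2:3,r3:Add1,r4:1,r5:7
c3: CDB Add1=4; issue ADD r0<-Add1 | r0:Add1,r1:Add2,r2:3,r3:4,r4:1,r5:7
c4: CDB Add2=-1; issue MUL r2<-Mul1 | r0:Add1,r1:-1,r2:Mul1,r3:4,r4:1,r5:7
c5: CDB Add1=11; issue SUB r3<-Add1 | r0:11,r1:-1,r2:Mul1,r3:Add1,r4:1,r5:7
c6: issue SUB r4<-Add2 | r0:11,r1:-1,r2:Mul1,r3:Add1,r4:Add2,r5:7
c7: CDB Add1=6; issue SUB r0<-Add1 | r0:Add1,r1:-1,r2:Mul1,r3:6,r4:Add2,r5:7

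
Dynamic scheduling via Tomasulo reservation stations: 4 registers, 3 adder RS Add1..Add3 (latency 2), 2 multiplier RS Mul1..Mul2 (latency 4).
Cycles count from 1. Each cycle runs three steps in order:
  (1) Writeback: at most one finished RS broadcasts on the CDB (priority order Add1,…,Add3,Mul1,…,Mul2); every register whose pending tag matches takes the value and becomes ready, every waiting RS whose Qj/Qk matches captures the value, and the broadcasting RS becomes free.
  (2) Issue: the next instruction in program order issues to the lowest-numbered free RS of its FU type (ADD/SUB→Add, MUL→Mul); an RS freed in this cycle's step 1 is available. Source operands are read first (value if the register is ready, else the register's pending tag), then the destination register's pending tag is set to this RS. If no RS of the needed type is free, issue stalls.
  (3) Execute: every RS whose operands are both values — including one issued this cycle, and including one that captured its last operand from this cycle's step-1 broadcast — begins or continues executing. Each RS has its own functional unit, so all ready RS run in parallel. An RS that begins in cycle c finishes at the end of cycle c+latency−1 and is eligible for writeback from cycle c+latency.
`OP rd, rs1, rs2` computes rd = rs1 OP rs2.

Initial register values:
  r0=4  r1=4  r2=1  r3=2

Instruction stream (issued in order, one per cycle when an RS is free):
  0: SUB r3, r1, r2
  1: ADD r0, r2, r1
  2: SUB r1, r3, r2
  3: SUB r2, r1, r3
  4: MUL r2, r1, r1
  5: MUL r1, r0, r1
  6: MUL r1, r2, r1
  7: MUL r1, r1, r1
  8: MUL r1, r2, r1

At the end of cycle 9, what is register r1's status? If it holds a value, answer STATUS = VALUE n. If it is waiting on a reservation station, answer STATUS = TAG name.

STATUS = TAG Mul1

c1: issue SUB r3<-Add1 | r0:4,r1:4,r2:1,r3:Add1
c2: issue ADD r0<-Add2 | r0:Add2,r1:4,r2:1,r3:Add1
c3: CDB Add1=3; issue SUB r1<-Add1 | r0:Add2,r1:Add1,r2:1,r3:3
c4: CDB Add2=5; issue SUB r2<-Add2 | r0:5,r1:Add1,r2:Add2,r3:3
c5: CDB Add1=2; issue MUL r2<-Mul1 | r0:5,r1:2,r2:Mul1,r3:3
c6: issue MUL r1<-Mul2 | r0:5,r1:Mul2,r2:Mul1,r3:3
c7: CDB Add2=-1; stall | r0:5,r1:Mul2,r2:Mul1,r3:3
c8: stall | r0:5,r1:Mul2,r2:Mul1,r3:3
c9: CDB Mul1=4; issue MUL r1<-Mul1 | r0:5,r1:Mul1,r2:4,r3:3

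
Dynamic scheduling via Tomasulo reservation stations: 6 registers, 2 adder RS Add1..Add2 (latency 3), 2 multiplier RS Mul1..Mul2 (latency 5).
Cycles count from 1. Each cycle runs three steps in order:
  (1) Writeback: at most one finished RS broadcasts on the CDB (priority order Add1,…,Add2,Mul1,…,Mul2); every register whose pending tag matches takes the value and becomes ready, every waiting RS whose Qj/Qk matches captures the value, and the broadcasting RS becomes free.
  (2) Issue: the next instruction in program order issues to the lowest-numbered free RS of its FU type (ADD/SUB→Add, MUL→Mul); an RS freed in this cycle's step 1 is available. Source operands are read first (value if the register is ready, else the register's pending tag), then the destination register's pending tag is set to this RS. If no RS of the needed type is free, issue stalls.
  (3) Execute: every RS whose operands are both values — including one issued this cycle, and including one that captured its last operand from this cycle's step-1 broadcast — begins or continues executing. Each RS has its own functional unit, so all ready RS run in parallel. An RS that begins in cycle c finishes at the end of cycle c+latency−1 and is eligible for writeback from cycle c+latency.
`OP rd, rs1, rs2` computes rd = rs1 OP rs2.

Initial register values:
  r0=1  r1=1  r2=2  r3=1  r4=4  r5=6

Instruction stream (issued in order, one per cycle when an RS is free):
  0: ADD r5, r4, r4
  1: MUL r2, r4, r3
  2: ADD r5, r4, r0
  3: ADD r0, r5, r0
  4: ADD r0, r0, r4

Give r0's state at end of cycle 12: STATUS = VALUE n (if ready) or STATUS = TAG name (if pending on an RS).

STATUS = VALUE 10

  c1: issue ADD r5<-Add1  regs: r0:1,r1:1,r2:2,r3:1,r4:4,r5:Add1
  c2: issue MUL r2<-Mul1  regs: r0:1,r1:1,r2:Mul1,r3:1,r4:4,r5:Add1
  c3: issue ADD r5<-Add2  regs: r0:1,r1:1,r2:Mul1,r3:1,r4:4,r5:Add2
  c4: CDB Add1=8; issue ADD r0<-Add1  regs: r0:Add1,r1:1,r2:Mul1,r3:1,r4:4,r5:Add2
  c5: stall  regs: r0:Add1,r1:1,r2:Mul1,r3:1,r4:4,r5:Add2
  c6: CDB Add2=5; issue ADD r0<-Add2  regs: r0:Add2,r1:1,r2:Mul1,r3:1,r4:4,r5:5
  c7: CDB Mul1=4  regs: r0:Add2,r1:1,r2:4,r3:1,r4:4,r5:5
  c8: -  regs: r0:Add2,r1:1,r2:4,r3:1,r4:4,r5:5
  c9: CDB Add1=6  regs: r0:Add2,r1:1,r2:4,r3:1,r4:4,r5:5
  c10: -  regs: r0:Add2,r1:1,r2:4,r3:1,r4:4,r5:5
  c11: -  regs: r0:Add2,r1:1,r2:4,r3:1,r4:4,r5:5
  c12: CDB Add2=10  regs: r0:10,r1:1,r2:4,r3:1,r4:4,r5:5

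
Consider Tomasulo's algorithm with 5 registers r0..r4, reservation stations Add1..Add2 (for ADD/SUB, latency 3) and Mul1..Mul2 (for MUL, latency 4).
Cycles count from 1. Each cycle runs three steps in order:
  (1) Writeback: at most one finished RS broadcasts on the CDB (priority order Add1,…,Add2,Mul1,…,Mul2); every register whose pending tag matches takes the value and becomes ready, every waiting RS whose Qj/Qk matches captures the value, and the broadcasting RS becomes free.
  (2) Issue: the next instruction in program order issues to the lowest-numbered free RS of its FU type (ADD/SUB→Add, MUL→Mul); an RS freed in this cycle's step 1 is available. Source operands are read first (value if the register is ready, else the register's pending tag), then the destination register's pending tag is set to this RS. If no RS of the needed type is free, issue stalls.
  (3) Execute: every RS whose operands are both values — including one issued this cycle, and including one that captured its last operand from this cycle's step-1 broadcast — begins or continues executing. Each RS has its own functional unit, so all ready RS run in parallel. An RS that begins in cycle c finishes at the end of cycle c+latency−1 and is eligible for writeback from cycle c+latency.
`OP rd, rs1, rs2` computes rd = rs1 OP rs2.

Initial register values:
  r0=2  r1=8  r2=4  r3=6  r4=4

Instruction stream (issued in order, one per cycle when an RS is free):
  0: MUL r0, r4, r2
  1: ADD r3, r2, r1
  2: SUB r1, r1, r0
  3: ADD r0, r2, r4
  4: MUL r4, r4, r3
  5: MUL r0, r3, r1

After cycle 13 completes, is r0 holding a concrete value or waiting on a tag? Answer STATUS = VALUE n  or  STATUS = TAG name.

STATUS = VALUE -96

cycle 1: issue MUL r0<-Mul1 // r0:Mul1,r1:8,r2:4,r3:6,r4:4
cycle 2: issue ADD r3<-Add1 // r0:Mul1,r1:8,r2:4,r3:Add1,r4:4
cycle 3: issue SUB r1<-Add2 // r0:Mul1,r1:Add2,r2:4,r3:Add1,r4:4
cycle 4: stall // r0:Mul1,r1:Add2,r2:4,r3:Add1,r4:4
cycle 5: CDB Add1=12; issue ADD r0<-Add1 // r0:Add1,r1:Add2,r2:4,r3:12,r4:4
cycle 6: CDB Mul1=16; issue MUL r4<-Mul1 // r0:Add1,r1:Add2,r2:4,r3:12,r4:Mul1
cycle 7: issue MUL r0<-Mul2 // r0:Mul2,r1:Add2,r2:4,r3:12,r4:Mul1
cycle 8: CDB Add1=8 // r0:Mul2,r1:Add2,r2:4,r3:12,r4:Mul1
cycle 9: CDB Add2=-8 // r0:Mul2,r1:-8,r2:4,r3:12,r4:Mul1
cycle 10: CDB Mul1=48 // r0:Mul2,r1:-8,r2:4,r3:12,r4:48
cycle 11: - // r0:Mul2,r1:-8,r2:4,r3:12,r4:48
cycle 12: - // r0:Mul2,r1:-8,r2:4,r3:12,r4:48
cycle 13: CDB Mul2=-96 // r0:-96,r1:-8,r2:4,r3:12,r4:48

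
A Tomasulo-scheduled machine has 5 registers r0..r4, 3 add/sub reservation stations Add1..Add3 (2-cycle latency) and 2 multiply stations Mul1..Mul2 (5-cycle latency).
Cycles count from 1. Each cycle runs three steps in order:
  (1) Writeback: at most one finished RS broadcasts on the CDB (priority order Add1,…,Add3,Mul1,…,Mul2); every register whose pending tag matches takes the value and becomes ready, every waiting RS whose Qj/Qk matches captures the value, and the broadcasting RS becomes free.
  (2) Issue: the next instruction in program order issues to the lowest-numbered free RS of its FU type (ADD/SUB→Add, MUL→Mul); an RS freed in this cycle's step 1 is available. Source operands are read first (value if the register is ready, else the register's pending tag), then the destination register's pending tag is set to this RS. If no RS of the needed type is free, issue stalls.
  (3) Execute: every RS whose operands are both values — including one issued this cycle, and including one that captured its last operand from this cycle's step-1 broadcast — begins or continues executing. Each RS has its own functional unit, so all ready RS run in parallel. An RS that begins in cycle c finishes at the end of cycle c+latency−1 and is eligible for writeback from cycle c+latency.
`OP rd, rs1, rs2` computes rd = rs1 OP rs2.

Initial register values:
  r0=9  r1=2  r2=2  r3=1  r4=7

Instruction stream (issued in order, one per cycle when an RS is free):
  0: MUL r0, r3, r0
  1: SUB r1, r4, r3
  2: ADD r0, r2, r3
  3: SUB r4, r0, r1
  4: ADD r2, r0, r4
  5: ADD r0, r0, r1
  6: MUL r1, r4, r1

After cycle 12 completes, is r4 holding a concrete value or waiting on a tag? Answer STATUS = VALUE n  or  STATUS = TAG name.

cycle 1: issue MUL r0<-Mul1 // r0:Mul1,r1:2,r2:2,r3:1,r4:7
cycle 2: issue SUB r1<-Add1 // r0:Mul1,r1:Add1,r2:2,r3:1,r4:7
cycle 3: issue ADD r0<-Add2 // r0:Add2,r1:Add1,r2:2,r3:1,r4:7
cycle 4: CDB Add1=6; issue SUB r4<-Add1 // r0:Add2,r1:6,r2:2,r3:1,r4:Add1
cycle 5: CDB Add2=3; issue ADD r2<-Add2 // r0:3,r1:6,r2:Add2,r3:1,r4:Add1
cycle 6: CDB Mul1=9; issue ADD r0<-Add3 // r0:Add3,r1:6,r2:Add2,r3:1,r4:Add1
cycle 7: CDB Add1=-3; issue MUL r1<-Mul1 // r0:Add3,r1:Mul1,r2:Add2,r3:1,r4:-3
cycle 8: CDB Add3=9 // r0:9,r1:Mul1,r2:Add2,r3:1,r4:-3
cycle 9: CDB Add2=0 // r0:9,r1:Mul1,r2:0,r3:1,r4:-3
cycle 10: - // r0:9,r1:Mul1,r2:0,r3:1,r4:-3
cycle 11: - // r0:9,r1:Mul1,r2:0,r3:1,r4:-3
cycle 12: CDB Mul1=-18 // r0:9,r1:-18,r2:0,r3:1,r4:-3

STATUS = VALUE -3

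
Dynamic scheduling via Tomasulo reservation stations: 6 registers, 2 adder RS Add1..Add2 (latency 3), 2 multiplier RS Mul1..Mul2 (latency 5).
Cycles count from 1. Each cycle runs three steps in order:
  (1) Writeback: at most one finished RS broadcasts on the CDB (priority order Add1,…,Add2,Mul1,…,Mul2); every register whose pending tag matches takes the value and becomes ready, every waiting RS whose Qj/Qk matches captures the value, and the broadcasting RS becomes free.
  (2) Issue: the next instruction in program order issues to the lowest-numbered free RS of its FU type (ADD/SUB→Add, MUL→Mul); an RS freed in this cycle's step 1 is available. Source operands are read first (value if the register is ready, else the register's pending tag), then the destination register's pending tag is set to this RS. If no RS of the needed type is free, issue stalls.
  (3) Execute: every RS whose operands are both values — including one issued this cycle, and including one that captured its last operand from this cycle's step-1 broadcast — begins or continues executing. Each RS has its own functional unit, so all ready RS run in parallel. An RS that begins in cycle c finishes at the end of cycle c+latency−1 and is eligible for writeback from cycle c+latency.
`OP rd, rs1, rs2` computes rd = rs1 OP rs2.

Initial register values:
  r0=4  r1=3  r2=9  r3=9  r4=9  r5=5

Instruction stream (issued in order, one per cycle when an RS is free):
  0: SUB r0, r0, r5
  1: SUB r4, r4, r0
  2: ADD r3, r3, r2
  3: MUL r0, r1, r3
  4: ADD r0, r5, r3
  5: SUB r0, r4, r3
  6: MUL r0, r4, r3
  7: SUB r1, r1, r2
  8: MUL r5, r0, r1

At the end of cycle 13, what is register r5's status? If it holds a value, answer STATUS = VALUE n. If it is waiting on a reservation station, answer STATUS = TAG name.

c1: issue SUB r0<-Add1 | r0:Add1,r1:3,r2:9,r3:9,r4:9,r5:5
c2: issue SUB r4<-Add2 | r0:Add1,r1:3,r2:9,r3:9,r4:Add2,r5:5
c3: stall | r0:Add1,r1:3,r2:9,r3:9,r4:Add2,r5:5
c4: CDB Add1=-1; issue ADD r3<-Add1 | r0:-1,r1:3,r2:9,r3:Add1,r4:Add2,r5:5
c5: issue MUL r0<-Mul1 | r0:Mul1,r1:3,r2:9,r3:Add1,r4:Add2,r5:5
c6: stall | r0:Mul1,r1:3,r2:9,r3:Add1,r4:Add2,r5:5
c7: CDB Add1=18; issue ADD r0<-Add1 | r0:Add1,r1:3,r2:9,r3:18,r4:Add2,r5:5
c8: CDB Add2=10; issue SUB r0<-Add2 | r0:Add2,r1:3,r2:9,r3:18,r4:10,r5:5
c9: issue MUL r0<-Mul2 | r0:Mul2,r1:3,r2:9,r3:18,r4:10,r5:5
c10: CDB Add1=23; issue SUB r1<-Add1 | r0:Mul2,r1:Add1,r2:9,r3:18,r4:10,r5:5
c11: CDB Add2=-8; stall | r0:Mul2,r1:Add1,r2:9,r3:18,r4:10,r5:5
c12: CDB Mul1=54; issue MUL r5<-Mul1 | r0:Mul2,r1:Add1,r2:9,r3:18,r4:10,r5:Mul1
c13: CDB Add1=-6 | r0:Mul2,r1:-6,r2:9,r3:18,r4:10,r5:Mul1

STATUS = TAG Mul1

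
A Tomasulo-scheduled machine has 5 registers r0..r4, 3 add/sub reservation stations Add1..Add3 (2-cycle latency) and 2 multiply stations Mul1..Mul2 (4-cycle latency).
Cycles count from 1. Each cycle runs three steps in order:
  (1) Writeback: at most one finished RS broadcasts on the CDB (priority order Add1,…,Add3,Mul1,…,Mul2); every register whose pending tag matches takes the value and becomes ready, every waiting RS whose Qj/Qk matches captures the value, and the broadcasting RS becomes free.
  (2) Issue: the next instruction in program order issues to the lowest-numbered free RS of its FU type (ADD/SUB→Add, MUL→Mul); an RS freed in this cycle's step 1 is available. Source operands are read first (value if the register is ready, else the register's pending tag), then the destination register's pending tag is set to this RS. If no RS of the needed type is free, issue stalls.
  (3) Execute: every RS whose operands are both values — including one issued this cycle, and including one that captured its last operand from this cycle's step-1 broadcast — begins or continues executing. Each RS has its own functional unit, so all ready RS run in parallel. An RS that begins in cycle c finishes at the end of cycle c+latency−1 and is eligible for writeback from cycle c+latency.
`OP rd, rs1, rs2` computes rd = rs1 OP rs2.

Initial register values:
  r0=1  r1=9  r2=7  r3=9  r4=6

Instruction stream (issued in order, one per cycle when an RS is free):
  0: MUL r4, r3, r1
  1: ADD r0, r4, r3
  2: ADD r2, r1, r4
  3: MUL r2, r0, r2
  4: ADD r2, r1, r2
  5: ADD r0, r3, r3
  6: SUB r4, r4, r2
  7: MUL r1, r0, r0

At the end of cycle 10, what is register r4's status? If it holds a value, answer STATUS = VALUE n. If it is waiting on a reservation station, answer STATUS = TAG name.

c1: issue MUL r4<-Mul1 | r0:1,r1:9,r2:7,r3:9,r4:Mul1
c2: issue ADD r0<-Add1 | r0:Add1,r1:9,r2:7,r3:9,r4:Mul1
c3: issue ADD r2<-Add2 | r0:Add1,r1:9,r2:Add2,r3:9,r4:Mul1
c4: issue MUL r2<-Mul2 | r0:Add1,r1:9,r2:Mul2,r3:9,r4:Mul1
c5: CDB Mul1=81; issue ADD r2<-Add3 | r0:Add1,r1:9,r2:Add3,r3:9,r4:81
c6: stall | r0:Add1,r1:9,r2:Add3,r3:9,r4:81
c7: CDB Add1=90; issue ADD r0<-Add1 | r0:Add1,r1:9,r2:Add3,r3:9,r4:81
c8: CDB Add2=90; issue SUB r4<-Add2 | r0:Add1,r1:9,r2:Add3,r3:9,r4:Add2
c9: CDB Add1=18; issue MUL r1<-Mul1 | r0:18,r1:Mul1,r2:Add3,r3:9,r4:Add2
c10: - | r0:18,r1:Mul1,r2:Add3,r3:9,r4:Add2

STATUS = TAG Add2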